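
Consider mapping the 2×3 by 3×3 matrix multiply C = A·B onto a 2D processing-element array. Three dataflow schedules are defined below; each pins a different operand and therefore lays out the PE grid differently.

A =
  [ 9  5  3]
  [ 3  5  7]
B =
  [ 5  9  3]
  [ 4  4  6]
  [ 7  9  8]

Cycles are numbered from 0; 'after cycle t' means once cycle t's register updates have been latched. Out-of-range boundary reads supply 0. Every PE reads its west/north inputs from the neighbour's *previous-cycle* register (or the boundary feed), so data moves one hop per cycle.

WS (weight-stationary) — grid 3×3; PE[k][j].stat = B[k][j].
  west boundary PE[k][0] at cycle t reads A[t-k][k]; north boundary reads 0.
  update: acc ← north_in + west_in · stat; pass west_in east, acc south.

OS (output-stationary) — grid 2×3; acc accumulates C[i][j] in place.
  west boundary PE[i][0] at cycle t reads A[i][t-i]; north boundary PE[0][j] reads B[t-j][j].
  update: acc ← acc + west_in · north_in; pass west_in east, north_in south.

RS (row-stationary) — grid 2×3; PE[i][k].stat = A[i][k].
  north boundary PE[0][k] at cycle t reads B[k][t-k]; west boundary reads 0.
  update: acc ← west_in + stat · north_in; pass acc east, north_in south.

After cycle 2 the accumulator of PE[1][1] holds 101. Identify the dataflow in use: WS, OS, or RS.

Under WS (3×3), PE[1][1]:
  after 0 — PE[1][1] acc=0, pass-E 0, pass-S 0
  after 1 — PE[1][1] acc=0, pass-E 0, pass-S 0
  after 2 — PE[1][1] acc=101, pass-E 5, pass-S 101
Under OS (2×3), PE[1][1]:
  after 0 — PE[1][1] acc=0, pass-E 0, pass-S 0
  after 1 — PE[1][1] acc=0, pass-E 0, pass-S 0
  after 2 — PE[1][1] acc=27, pass-E 3, pass-S 9
Under RS (2×3), PE[1][1]:
  after 0 — PE[1][1] acc=0, pass-E 0, pass-S 0
  after 1 — PE[1][1] acc=0, pass-E 0, pass-S 0
  after 2 — PE[1][1] acc=35, pass-E 35, pass-S 4

dataflow = WS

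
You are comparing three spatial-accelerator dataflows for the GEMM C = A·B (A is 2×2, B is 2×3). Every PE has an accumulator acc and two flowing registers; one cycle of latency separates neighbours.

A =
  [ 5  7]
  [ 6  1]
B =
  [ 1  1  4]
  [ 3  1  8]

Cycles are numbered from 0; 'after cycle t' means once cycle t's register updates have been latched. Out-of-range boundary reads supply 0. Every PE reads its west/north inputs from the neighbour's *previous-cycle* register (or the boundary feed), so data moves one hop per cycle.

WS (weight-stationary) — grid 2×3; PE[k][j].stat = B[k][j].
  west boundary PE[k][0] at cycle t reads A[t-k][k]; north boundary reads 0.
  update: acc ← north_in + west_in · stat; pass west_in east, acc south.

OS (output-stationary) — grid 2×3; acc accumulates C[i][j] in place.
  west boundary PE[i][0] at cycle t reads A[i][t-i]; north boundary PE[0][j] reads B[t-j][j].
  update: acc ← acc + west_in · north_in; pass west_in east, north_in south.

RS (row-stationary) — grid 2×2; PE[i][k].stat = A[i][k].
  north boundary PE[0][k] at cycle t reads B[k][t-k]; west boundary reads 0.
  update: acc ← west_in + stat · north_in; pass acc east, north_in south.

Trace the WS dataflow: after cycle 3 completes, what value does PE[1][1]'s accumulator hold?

PE[1][1].acc = 7

WS (2×3). Following PE[1][1] plus its west/north inputs:
  cycle 0: PE[0][1] → acc 0, east 0, south 0
  cycle 0: PE[1][0] → acc 0, east 0, south 0
  cycle 0: PE[1][1] → acc 0, east 0, south 0
  cycle 1: PE[0][1] → acc 5, east 5, south 5
  cycle 1: PE[1][0] → acc 26, east 7, south 26
  cycle 1: PE[1][1] → acc 0, east 0, south 0
  cycle 2: PE[0][1] → acc 6, east 6, south 6
  cycle 2: PE[1][0] → acc 9, east 1, south 9
  cycle 2: PE[1][1] → acc 12, east 7, south 12
  cycle 3: PE[0][1] → acc 0, east 0, south 0
  cycle 3: PE[1][0] → acc 0, east 0, south 0
  cycle 3: PE[1][1] → acc 7, east 1, south 7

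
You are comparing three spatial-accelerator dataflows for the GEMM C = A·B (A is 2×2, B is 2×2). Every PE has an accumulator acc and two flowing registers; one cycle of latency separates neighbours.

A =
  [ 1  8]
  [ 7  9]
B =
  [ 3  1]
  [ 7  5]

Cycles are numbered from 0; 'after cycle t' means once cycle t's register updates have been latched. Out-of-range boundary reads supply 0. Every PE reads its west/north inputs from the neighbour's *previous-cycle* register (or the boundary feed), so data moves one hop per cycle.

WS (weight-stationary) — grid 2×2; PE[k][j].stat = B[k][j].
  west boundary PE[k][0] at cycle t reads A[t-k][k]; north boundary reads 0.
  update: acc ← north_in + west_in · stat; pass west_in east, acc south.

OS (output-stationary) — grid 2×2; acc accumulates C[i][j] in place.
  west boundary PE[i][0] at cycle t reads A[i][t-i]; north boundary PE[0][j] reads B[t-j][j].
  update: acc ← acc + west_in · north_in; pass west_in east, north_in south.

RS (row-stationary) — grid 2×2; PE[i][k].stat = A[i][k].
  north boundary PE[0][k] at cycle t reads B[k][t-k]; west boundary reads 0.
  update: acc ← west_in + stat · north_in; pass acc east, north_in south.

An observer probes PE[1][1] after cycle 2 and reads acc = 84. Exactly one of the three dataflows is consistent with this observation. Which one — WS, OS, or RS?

dataflow = RS

— WS: 2×2; PE[1][1] trace:
  t=0 PE[1][1]: acc=0 h=0 v=0
  t=1 PE[1][1]: acc=0 h=0 v=0
  t=2 PE[1][1]: acc=41 h=8 v=41
— OS: 2×2; PE[1][1] trace:
  t=0 PE[1][1]: acc=0 h=0 v=0
  t=1 PE[1][1]: acc=0 h=0 v=0
  t=2 PE[1][1]: acc=7 h=7 v=1
— RS: 2×2; PE[1][1] trace:
  t=0 PE[1][1]: acc=0 h=0 v=0
  t=1 PE[1][1]: acc=0 h=0 v=0
  t=2 PE[1][1]: acc=84 h=84 v=7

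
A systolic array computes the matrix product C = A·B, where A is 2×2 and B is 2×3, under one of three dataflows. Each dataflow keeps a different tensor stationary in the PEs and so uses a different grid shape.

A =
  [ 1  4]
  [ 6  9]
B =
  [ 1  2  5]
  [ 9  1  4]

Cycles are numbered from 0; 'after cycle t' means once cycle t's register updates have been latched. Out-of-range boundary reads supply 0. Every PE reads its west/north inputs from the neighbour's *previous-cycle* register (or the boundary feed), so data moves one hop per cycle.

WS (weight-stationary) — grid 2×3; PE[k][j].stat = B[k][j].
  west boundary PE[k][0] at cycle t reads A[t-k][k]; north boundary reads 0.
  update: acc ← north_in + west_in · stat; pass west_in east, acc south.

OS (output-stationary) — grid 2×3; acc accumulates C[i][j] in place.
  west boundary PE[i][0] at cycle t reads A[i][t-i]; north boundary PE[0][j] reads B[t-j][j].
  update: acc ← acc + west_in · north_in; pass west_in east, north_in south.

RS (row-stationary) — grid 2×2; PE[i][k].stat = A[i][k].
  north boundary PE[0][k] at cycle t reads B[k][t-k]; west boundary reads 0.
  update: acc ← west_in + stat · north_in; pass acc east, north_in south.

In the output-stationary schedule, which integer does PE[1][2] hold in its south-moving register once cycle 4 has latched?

register = 4

OS on a 2×3 grid — tracing PE[1][2] and its feeders:
  t=0 PE[0][2]: acc=0 h=0 v=0
  t=0 PE[1][1]: acc=0 h=0 v=0
  t=0 PE[1][2]: acc=0 h=0 v=0
  t=1 PE[0][2]: acc=0 h=0 v=0
  t=1 PE[1][1]: acc=0 h=0 v=0
  t=1 PE[1][2]: acc=0 h=0 v=0
  t=2 PE[0][2]: acc=5 h=1 v=5
  t=2 PE[1][1]: acc=12 h=6 v=2
  t=2 PE[1][2]: acc=0 h=0 v=0
  t=3 PE[0][2]: acc=21 h=4 v=4
  t=3 PE[1][1]: acc=21 h=9 v=1
  t=3 PE[1][2]: acc=30 h=6 v=5
  t=4 PE[0][2]: acc=21 h=0 v=0
  t=4 PE[1][1]: acc=21 h=0 v=0
  t=4 PE[1][2]: acc=66 h=9 v=4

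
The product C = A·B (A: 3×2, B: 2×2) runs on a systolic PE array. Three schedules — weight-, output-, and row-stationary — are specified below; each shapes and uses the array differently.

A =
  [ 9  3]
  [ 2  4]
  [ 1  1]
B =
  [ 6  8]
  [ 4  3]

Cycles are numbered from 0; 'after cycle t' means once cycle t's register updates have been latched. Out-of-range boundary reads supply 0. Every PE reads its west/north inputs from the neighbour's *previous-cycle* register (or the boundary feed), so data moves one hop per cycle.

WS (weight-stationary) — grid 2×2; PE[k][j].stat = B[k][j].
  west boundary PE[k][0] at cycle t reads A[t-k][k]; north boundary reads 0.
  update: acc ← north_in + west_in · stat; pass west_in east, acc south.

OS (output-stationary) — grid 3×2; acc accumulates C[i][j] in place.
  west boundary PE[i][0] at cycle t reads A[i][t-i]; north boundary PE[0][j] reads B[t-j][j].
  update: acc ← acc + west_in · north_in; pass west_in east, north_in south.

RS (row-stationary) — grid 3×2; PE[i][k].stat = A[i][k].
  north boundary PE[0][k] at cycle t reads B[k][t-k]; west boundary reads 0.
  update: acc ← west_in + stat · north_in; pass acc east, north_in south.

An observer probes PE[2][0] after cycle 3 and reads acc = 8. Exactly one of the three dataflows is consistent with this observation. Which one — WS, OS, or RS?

— WS: 2×2 array has no PE[2][0].
OS (3×2 grid), PE[2][0]:
  [0] (2,0) acc=0 (h:0 v:0)
  [1] (2,0) acc=0 (h:0 v:0)
  [2] (2,0) acc=6 (h:1 v:6)
  [3] (2,0) acc=10 (h:1 v:4)
RS (3×2 grid), PE[2][0]:
  [0] (2,0) acc=0 (h:0 v:0)
  [1] (2,0) acc=0 (h:0 v:0)
  [2] (2,0) acc=6 (h:6 v:6)
  [3] (2,0) acc=8 (h:8 v:8)

dataflow = RS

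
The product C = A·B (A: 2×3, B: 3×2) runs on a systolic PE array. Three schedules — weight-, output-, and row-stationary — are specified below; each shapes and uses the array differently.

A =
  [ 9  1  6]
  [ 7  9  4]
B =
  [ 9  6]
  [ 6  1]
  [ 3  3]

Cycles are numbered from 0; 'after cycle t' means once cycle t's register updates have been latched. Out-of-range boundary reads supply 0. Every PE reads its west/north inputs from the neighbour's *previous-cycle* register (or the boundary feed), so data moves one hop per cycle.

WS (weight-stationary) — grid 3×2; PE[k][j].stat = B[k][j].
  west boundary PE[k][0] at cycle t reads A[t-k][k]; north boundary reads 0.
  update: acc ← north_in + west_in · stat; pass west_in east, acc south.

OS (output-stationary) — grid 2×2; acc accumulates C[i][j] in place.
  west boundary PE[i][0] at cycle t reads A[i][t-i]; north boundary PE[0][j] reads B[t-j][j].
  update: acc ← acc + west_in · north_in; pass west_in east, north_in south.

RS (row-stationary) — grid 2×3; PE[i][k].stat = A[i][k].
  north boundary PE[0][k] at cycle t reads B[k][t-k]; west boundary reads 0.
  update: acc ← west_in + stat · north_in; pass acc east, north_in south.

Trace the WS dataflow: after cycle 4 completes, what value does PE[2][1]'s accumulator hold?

PE[2][1].acc = 63

WS (3×2). Following PE[2][1] plus its west/north inputs:
  @0  [1,1]  acc 0  |  →0  ↓0
  @0  [2,0]  acc 0  |  →0  ↓0
  @0  [2,1]  acc 0  |  →0  ↓0
  @1  [1,1]  acc 0  |  →0  ↓0
  @1  [2,0]  acc 0  |  →0  ↓0
  @1  [2,1]  acc 0  |  →0  ↓0
  @2  [1,1]  acc 55  |  →1  ↓55
  @2  [2,0]  acc 105  |  →6  ↓105
  @2  [2,1]  acc 0  |  →0  ↓0
  @3  [1,1]  acc 51  |  →9  ↓51
  @3  [2,0]  acc 129  |  →4  ↓129
  @3  [2,1]  acc 73  |  →6  ↓73
  @4  [1,1]  acc 0  |  →0  ↓0
  @4  [2,0]  acc 0  |  →0  ↓0
  @4  [2,1]  acc 63  |  →4  ↓63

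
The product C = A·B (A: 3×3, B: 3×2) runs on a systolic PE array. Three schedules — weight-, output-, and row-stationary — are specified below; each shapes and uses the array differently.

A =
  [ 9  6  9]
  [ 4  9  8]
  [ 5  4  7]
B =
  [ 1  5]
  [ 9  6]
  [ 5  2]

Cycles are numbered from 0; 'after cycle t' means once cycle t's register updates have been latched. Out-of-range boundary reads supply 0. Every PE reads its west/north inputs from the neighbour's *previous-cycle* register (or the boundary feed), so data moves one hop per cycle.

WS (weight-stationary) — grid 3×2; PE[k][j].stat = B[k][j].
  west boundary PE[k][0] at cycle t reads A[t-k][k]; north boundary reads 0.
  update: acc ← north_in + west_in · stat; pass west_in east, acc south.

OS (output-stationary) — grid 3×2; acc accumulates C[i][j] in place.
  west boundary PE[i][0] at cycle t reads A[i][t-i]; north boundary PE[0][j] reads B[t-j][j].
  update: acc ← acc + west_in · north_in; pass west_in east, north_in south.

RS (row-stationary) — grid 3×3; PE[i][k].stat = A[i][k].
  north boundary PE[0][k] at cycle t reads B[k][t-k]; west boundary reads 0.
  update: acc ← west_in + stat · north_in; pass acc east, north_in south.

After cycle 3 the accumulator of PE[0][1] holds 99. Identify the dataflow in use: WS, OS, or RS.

Under WS (3×2), PE[0][1]:
  after 0 — PE[0][1] acc=0, pass-E 0, pass-S 0
  after 1 — PE[0][1] acc=45, pass-E 9, pass-S 45
  after 2 — PE[0][1] acc=20, pass-E 4, pass-S 20
  after 3 — PE[0][1] acc=25, pass-E 5, pass-S 25
Under OS (3×2), PE[0][1]:
  after 0 — PE[0][1] acc=0, pass-E 0, pass-S 0
  after 1 — PE[0][1] acc=45, pass-E 9, pass-S 5
  after 2 — PE[0][1] acc=81, pass-E 6, pass-S 6
  after 3 — PE[0][1] acc=99, pass-E 9, pass-S 2
Under RS (3×3), PE[0][1]:
  after 0 — PE[0][1] acc=0, pass-E 0, pass-S 0
  after 1 — PE[0][1] acc=63, pass-E 63, pass-S 9
  after 2 — PE[0][1] acc=81, pass-E 81, pass-S 6
  after 3 — PE[0][1] acc=0, pass-E 0, pass-S 0

dataflow = OS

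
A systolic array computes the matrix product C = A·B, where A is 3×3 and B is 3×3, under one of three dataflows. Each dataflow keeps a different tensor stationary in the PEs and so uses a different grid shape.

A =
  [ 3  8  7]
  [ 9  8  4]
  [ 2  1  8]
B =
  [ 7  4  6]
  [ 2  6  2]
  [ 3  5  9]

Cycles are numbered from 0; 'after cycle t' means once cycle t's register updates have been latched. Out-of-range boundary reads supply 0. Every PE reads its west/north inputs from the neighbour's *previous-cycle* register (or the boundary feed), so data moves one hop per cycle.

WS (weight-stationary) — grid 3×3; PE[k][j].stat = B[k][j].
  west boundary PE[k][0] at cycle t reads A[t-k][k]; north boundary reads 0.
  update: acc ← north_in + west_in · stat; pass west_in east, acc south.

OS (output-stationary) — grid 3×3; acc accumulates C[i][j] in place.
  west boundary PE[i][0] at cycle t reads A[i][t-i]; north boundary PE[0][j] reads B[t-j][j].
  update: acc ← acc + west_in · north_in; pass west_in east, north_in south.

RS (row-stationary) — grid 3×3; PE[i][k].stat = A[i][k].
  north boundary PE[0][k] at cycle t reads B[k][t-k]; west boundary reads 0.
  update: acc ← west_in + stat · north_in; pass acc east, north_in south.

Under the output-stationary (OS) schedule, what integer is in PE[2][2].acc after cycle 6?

PE[2][2].acc = 86

OS (3×3). Following PE[2][2] plus its west/north inputs:
  cycle 0: PE[1][2] → acc 0, east 0, south 0
  cycle 0: PE[2][1] → acc 0, east 0, south 0
  cycle 0: PE[2][2] → acc 0, east 0, south 0
  cycle 1: PE[1][2] → acc 0, east 0, south 0
  cycle 1: PE[2][1] → acc 0, east 0, south 0
  cycle 1: PE[2][2] → acc 0, east 0, south 0
  cycle 2: PE[1][2] → acc 0, east 0, south 0
  cycle 2: PE[2][1] → acc 0, east 0, south 0
  cycle 2: PE[2][2] → acc 0, east 0, south 0
  cycle 3: PE[1][2] → acc 54, east 9, south 6
  cycle 3: PE[2][1] → acc 8, east 2, south 4
  cycle 3: PE[2][2] → acc 0, east 0, south 0
  cycle 4: PE[1][2] → acc 70, east 8, south 2
  cycle 4: PE[2][1] → acc 14, east 1, south 6
  cycle 4: PE[2][2] → acc 12, east 2, south 6
  cycle 5: PE[1][2] → acc 106, east 4, south 9
  cycle 5: PE[2][1] → acc 54, east 8, south 5
  cycle 5: PE[2][2] → acc 14, east 1, south 2
  cycle 6: PE[1][2] → acc 106, east 0, south 0
  cycle 6: PE[2][1] → acc 54, east 0, south 0
  cycle 6: PE[2][2] → acc 86, east 8, south 9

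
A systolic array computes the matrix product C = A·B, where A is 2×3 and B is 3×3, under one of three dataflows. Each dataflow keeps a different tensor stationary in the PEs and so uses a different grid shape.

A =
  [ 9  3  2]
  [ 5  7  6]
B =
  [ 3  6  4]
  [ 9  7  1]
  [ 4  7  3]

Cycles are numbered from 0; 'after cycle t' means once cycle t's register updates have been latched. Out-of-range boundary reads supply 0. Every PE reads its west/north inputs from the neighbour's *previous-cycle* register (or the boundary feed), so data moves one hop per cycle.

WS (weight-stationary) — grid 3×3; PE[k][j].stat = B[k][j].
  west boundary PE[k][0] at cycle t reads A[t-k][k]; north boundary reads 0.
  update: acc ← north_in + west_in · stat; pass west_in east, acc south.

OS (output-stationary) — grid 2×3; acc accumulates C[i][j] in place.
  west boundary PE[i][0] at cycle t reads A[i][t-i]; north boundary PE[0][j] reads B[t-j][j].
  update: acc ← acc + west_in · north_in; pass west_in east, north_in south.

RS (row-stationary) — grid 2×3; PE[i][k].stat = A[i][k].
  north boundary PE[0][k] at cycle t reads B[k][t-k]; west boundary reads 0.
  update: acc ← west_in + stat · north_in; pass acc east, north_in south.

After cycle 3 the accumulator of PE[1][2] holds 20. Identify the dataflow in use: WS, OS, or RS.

WS [3×3] PE[1][2] across cycles:
  0: (1,2).acc=0  regs=<0,0>
  1: (1,2).acc=0  regs=<0,0>
  2: (1,2).acc=0  regs=<0,0>
  3: (1,2).acc=39  regs=<3,39>
OS [2×3] PE[1][2] across cycles:
  0: (1,2).acc=0  regs=<0,0>
  1: (1,2).acc=0  regs=<0,0>
  2: (1,2).acc=0  regs=<0,0>
  3: (1,2).acc=20  regs=<5,4>
RS [2×3] PE[1][2] across cycles:
  0: (1,2).acc=0  regs=<0,0>
  1: (1,2).acc=0  regs=<0,0>
  2: (1,2).acc=0  regs=<0,0>
  3: (1,2).acc=102  regs=<102,4>

dataflow = OS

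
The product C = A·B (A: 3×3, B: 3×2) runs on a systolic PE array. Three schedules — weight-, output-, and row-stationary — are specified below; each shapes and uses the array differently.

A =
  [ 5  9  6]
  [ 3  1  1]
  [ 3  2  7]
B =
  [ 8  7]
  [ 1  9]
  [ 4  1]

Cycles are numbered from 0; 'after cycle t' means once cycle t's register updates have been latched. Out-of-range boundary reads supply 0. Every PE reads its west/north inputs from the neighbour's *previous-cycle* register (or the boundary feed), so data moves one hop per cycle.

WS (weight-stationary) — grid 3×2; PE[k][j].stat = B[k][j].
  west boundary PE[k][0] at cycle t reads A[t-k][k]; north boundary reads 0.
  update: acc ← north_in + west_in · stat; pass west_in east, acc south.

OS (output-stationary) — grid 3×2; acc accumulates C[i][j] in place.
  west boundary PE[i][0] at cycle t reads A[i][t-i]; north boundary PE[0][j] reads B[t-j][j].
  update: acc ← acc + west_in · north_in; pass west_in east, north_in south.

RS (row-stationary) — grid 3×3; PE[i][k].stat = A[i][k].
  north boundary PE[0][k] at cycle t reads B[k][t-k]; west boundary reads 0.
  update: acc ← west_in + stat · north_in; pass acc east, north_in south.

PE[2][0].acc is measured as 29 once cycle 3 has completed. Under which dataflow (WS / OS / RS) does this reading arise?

Under WS (3×2), PE[2][0]:
  @0  [2,0]  acc 0  |  →0  ↓0
  @1  [2,0]  acc 0  |  →0  ↓0
  @2  [2,0]  acc 73  |  →6  ↓73
  @3  [2,0]  acc 29  |  →1  ↓29
Under OS (3×2), PE[2][0]:
  @0  [2,0]  acc 0  |  →0  ↓0
  @1  [2,0]  acc 0  |  →0  ↓0
  @2  [2,0]  acc 24  |  →3  ↓8
  @3  [2,0]  acc 26  |  →2  ↓1
Under RS (3×3), PE[2][0]:
  @0  [2,0]  acc 0  |  →0  ↓0
  @1  [2,0]  acc 0  |  →0  ↓0
  @2  [2,0]  acc 24  |  →24  ↓8
  @3  [2,0]  acc 21  |  →21  ↓7

dataflow = WS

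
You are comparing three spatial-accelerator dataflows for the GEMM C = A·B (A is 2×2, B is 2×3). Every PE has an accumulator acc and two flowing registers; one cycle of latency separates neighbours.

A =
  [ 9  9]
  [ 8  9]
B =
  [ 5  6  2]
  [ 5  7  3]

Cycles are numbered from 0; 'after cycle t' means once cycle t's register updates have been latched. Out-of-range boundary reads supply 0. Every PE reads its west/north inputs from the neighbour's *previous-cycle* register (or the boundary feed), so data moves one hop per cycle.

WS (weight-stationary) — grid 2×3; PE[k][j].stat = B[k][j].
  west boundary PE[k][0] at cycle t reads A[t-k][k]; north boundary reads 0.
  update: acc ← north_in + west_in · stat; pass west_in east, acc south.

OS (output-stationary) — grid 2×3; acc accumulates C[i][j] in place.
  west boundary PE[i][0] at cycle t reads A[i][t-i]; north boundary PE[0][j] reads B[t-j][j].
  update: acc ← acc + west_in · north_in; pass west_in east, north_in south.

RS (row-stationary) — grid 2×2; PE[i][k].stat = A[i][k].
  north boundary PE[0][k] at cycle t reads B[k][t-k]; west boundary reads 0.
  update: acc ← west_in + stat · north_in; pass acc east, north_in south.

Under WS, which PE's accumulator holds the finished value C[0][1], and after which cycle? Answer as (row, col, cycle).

(row, col, cycle) = (1, 1, 2)

WS — PE[1][1] is where C[0][1] collects:
  @0  [1,1]  acc 0  |  →0  ↓0
  @1  [1,1]  acc 0  |  →0  ↓0
  @2  [1,1]  acc 117  |  →9  ↓117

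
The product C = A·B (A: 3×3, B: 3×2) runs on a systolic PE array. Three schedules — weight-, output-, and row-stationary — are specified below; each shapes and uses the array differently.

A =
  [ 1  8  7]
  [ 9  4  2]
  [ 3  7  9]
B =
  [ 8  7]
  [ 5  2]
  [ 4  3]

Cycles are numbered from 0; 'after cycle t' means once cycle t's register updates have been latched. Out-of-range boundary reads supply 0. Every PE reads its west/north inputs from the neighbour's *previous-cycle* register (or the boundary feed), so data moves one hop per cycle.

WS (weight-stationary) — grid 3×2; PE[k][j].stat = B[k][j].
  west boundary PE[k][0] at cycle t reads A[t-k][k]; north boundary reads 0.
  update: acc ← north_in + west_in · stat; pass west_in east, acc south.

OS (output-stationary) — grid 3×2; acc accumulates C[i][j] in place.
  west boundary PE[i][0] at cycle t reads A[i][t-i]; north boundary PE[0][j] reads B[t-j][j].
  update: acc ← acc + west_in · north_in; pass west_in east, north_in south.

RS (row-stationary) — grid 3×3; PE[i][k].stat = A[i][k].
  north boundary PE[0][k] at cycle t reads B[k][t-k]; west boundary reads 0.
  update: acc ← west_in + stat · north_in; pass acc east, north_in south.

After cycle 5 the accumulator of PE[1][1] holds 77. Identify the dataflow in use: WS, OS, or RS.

Under WS (3×2), PE[1][1]:
  @0  [1,1]  acc 0  |  →0  ↓0
  @1  [1,1]  acc 0  |  →0  ↓0
  @2  [1,1]  acc 23  |  →8  ↓23
  @3  [1,1]  acc 71  |  →4  ↓71
  @4  [1,1]  acc 35  |  →7  ↓35
  @5  [1,1]  acc 0  |  →0  ↓0
Under OS (3×2), PE[1][1]:
  @0  [1,1]  acc 0  |  →0  ↓0
  @1  [1,1]  acc 0  |  →0  ↓0
  @2  [1,1]  acc 63  |  →9  ↓7
  @3  [1,1]  acc 71  |  →4  ↓2
  @4  [1,1]  acc 77  |  →2  ↓3
  @5  [1,1]  acc 77  |  →0  ↓0
Under RS (3×3), PE[1][1]:
  @0  [1,1]  acc 0  |  →0  ↓0
  @1  [1,1]  acc 0  |  →0  ↓0
  @2  [1,1]  acc 92  |  →92  ↓5
  @3  [1,1]  acc 71  |  →71  ↓2
  @4  [1,1]  acc 0  |  →0  ↓0
  @5  [1,1]  acc 0  |  →0  ↓0

dataflow = OS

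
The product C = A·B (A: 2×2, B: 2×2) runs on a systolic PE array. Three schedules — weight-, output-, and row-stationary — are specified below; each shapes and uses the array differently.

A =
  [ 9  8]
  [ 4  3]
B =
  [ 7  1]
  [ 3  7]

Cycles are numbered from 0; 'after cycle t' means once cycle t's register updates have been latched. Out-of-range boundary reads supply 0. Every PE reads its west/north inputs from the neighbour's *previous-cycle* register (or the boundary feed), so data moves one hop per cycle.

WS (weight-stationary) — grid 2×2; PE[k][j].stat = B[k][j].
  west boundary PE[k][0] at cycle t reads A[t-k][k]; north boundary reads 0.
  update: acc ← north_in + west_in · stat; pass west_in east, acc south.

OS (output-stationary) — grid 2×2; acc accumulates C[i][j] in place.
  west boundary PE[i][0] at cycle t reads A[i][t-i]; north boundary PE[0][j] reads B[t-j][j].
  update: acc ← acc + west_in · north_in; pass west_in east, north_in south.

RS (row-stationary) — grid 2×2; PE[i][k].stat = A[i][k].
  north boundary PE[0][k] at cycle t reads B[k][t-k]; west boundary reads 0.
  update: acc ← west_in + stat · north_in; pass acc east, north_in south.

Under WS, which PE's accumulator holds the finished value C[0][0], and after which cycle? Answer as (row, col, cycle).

WS — PE[1][0] is where C[0][0] collects:
  step 0 · PE1,0: acc=0; fwd→0 fwd↓0
  step 1 · PE1,0: acc=87; fwd→8 fwd↓87

(row, col, cycle) = (1, 0, 1)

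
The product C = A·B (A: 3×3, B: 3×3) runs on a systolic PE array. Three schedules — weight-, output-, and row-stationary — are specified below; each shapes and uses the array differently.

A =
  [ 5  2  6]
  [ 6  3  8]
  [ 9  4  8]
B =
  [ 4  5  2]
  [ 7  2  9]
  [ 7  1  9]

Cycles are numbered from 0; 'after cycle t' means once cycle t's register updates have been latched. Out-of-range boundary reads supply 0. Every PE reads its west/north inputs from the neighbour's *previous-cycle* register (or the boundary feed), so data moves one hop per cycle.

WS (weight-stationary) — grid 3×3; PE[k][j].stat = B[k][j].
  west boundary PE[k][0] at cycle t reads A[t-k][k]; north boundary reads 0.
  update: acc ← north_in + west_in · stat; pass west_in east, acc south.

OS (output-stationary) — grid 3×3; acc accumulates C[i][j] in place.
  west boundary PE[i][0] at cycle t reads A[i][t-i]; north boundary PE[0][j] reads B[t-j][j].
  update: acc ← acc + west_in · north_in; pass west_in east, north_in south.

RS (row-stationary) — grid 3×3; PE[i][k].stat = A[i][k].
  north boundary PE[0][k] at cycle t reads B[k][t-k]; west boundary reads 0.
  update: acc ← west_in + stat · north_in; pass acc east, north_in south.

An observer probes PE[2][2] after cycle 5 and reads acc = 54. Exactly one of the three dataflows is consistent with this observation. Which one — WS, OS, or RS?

dataflow = OS

Under WS (3×3), PE[2][2]:
  cycle 0: PE[2][2] → acc 0, east 0, south 0
  cycle 1: PE[2][2] → acc 0, east 0, south 0
  cycle 2: PE[2][2] → acc 0, east 0, south 0
  cycle 3: PE[2][2] → acc 0, east 0, south 0
  cycle 4: PE[2][2] → acc 82, east 6, south 82
  cycle 5: PE[2][2] → acc 111, east 8, south 111
Under OS (3×3), PE[2][2]:
  cycle 0: PE[2][2] → acc 0, east 0, south 0
  cycle 1: PE[2][2] → acc 0, east 0, south 0
  cycle 2: PE[2][2] → acc 0, east 0, south 0
  cycle 3: PE[2][2] → acc 0, east 0, south 0
  cycle 4: PE[2][2] → acc 18, east 9, south 2
  cycle 5: PE[2][2] → acc 54, east 4, south 9
Under RS (3×3), PE[2][2]:
  cycle 0: PE[2][2] → acc 0, east 0, south 0
  cycle 1: PE[2][2] → acc 0, east 0, south 0
  cycle 2: PE[2][2] → acc 0, east 0, south 0
  cycle 3: PE[2][2] → acc 0, east 0, south 0
  cycle 4: PE[2][2] → acc 120, east 120, south 7
  cycle 5: PE[2][2] → acc 61, east 61, south 1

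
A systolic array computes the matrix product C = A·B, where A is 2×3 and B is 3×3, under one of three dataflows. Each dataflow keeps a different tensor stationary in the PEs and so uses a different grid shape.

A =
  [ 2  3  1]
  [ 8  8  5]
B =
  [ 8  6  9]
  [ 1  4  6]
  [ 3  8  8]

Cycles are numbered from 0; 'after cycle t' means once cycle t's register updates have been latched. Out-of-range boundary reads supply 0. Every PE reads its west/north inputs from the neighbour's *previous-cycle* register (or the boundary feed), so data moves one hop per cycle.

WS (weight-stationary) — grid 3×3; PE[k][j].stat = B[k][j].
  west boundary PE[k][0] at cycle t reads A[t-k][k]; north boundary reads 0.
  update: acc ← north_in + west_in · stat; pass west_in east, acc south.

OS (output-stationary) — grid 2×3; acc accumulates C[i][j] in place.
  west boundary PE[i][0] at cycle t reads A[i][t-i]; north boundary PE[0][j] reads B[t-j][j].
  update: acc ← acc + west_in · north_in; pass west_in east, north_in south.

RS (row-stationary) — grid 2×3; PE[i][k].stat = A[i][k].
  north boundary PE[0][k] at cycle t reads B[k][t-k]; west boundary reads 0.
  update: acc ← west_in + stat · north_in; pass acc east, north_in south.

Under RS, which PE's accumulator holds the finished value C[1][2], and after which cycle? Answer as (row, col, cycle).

Under RS, C[1][2] lands at PE[1][2]:
  t=0 PE[1][2]: acc=0 h=0 v=0
  t=1 PE[1][2]: acc=0 h=0 v=0
  t=2 PE[1][2]: acc=0 h=0 v=0
  t=3 PE[1][2]: acc=87 h=87 v=3
  t=4 PE[1][2]: acc=120 h=120 v=8
  t=5 PE[1][2]: acc=160 h=160 v=8

(row, col, cycle) = (1, 2, 5)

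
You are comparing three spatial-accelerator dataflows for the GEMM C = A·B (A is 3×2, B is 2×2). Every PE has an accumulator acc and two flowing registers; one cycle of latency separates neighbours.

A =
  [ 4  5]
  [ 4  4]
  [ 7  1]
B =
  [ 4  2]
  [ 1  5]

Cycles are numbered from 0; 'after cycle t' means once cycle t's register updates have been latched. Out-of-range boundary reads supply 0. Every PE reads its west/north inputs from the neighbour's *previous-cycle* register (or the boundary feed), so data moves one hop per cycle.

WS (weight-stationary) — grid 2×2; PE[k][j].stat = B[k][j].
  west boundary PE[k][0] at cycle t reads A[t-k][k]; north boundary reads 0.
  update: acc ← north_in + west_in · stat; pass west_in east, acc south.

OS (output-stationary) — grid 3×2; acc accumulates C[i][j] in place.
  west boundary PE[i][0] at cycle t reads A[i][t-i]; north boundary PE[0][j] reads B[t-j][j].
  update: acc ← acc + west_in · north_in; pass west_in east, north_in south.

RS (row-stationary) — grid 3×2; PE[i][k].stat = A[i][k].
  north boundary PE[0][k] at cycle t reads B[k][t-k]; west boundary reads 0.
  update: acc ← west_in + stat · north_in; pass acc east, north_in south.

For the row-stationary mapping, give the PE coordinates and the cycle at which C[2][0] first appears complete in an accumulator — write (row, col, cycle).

RS: C[2][0] accumulates in PE[2][1]:
  [0] (2,1) acc=0 (h:0 v:0)
  [1] (2,1) acc=0 (h:0 v:0)
  [2] (2,1) acc=0 (h:0 v:0)
  [3] (2,1) acc=29 (h:29 v:1)

(row, col, cycle) = (2, 1, 3)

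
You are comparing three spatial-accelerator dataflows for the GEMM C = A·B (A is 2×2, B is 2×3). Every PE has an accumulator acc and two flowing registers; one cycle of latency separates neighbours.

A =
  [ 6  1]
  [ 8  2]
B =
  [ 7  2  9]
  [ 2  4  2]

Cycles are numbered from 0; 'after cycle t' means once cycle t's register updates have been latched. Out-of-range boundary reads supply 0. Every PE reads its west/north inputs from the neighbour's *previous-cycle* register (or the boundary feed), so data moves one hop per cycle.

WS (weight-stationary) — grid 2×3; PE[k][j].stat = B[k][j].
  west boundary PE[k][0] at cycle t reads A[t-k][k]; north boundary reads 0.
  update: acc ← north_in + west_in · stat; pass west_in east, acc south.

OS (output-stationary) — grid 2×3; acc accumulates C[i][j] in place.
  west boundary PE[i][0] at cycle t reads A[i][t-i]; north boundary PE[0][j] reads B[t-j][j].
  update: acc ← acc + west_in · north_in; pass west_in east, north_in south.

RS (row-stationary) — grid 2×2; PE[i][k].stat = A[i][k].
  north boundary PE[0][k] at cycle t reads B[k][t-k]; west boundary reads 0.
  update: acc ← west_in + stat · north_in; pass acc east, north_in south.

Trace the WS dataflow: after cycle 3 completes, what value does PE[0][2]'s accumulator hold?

Tracing WS — 2×3 array, target PE[0][2]:
  after 0 — PE[0][1] acc=0, pass-E 0, pass-S 0
  after 0 — PE[0][2] acc=0, pass-E 0, pass-S 0
  after 1 — PE[0][1] acc=12, pass-E 6, pass-S 12
  after 1 — PE[0][2] acc=0, pass-E 0, pass-S 0
  after 2 — PE[0][1] acc=16, pass-E 8, pass-S 16
  after 2 — PE[0][2] acc=54, pass-E 6, pass-S 54
  after 3 — PE[0][1] acc=0, pass-E 0, pass-S 0
  after 3 — PE[0][2] acc=72, pass-E 8, pass-S 72

PE[0][2].acc = 72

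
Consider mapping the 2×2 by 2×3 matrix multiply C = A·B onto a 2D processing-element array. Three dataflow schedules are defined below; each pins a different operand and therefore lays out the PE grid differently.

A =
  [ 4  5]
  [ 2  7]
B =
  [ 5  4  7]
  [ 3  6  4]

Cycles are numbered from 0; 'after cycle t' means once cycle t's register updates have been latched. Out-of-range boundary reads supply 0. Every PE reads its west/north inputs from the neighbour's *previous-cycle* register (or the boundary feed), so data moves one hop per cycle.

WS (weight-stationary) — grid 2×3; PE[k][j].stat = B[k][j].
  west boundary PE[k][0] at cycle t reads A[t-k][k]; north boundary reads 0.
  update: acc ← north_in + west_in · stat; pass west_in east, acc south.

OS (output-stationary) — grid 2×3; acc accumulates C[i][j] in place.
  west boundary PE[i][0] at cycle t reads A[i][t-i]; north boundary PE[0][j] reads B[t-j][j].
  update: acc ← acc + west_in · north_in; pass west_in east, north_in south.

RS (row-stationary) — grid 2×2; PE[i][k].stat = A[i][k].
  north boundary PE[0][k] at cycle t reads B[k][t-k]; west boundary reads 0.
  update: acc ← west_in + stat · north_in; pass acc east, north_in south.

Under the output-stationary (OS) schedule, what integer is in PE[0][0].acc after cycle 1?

PE[0][0].acc = 35

OS 2×3: PE[0][0] cycle-by-cycle (with neighbour feeds):
  @0  [0,0]  acc 20  |  →4  ↓5
  @1  [0,0]  acc 35  |  →5  ↓3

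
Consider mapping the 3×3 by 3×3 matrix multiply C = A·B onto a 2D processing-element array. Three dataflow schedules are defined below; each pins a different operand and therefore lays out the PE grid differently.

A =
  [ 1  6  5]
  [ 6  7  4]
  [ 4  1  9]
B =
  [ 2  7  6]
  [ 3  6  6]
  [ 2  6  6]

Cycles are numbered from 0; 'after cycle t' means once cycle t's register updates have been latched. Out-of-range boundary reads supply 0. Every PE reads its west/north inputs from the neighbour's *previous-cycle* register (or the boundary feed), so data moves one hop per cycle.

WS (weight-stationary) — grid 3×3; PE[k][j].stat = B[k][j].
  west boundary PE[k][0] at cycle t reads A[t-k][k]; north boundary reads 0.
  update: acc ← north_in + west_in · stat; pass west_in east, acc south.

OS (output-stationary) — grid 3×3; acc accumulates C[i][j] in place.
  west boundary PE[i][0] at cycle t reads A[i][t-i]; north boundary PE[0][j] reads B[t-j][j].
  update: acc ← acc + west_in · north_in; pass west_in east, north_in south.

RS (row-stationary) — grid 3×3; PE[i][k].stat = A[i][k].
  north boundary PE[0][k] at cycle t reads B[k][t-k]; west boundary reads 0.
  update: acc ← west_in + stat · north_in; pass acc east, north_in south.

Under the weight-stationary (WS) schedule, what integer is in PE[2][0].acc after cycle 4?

WS (3×3). Following PE[2][0] plus its west/north inputs:
  t=0 PE[1][0]: acc=0 h=0 v=0
  t=0 PE[2][0]: acc=0 h=0 v=0
  t=1 PE[1][0]: acc=20 h=6 v=20
  t=1 PE[2][0]: acc=0 h=0 v=0
  t=2 PE[1][0]: acc=33 h=7 v=33
  t=2 PE[2][0]: acc=30 h=5 v=30
  t=3 PE[1][0]: acc=11 h=1 v=11
  t=3 PE[2][0]: acc=41 h=4 v=41
  t=4 PE[1][0]: acc=0 h=0 v=0
  t=4 PE[2][0]: acc=29 h=9 v=29

PE[2][0].acc = 29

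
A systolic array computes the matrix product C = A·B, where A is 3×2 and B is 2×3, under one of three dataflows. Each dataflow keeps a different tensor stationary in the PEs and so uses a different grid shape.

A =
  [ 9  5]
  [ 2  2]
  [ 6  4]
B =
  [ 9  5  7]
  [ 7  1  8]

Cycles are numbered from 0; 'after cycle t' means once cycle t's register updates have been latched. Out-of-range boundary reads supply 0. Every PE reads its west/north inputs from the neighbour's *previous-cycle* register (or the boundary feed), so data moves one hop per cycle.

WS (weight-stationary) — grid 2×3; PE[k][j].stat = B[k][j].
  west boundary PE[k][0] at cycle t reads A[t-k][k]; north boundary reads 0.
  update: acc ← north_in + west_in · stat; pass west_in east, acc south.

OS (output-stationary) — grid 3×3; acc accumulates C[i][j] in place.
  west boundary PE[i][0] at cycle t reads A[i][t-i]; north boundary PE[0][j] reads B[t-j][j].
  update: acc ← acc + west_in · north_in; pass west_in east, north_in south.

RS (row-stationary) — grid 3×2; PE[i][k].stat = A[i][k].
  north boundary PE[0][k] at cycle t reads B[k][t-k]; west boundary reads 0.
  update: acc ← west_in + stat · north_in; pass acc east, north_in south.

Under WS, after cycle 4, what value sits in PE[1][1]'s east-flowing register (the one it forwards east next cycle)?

WS 2×3: PE[1][1] cycle-by-cycle (with neighbour feeds):
  after 0 — PE[0][1] acc=0, pass-E 0, pass-S 0
  after 0 — PE[1][0] acc=0, pass-E 0, pass-S 0
  after 0 — PE[1][1] acc=0, pass-E 0, pass-S 0
  after 1 — PE[0][1] acc=45, pass-E 9, pass-S 45
  after 1 — PE[1][0] acc=116, pass-E 5, pass-S 116
  after 1 — PE[1][1] acc=0, pass-E 0, pass-S 0
  after 2 — PE[0][1] acc=10, pass-E 2, pass-S 10
  after 2 — PE[1][0] acc=32, pass-E 2, pass-S 32
  after 2 — PE[1][1] acc=50, pass-E 5, pass-S 50
  after 3 — PE[0][1] acc=30, pass-E 6, pass-S 30
  after 3 — PE[1][0] acc=82, pass-E 4, pass-S 82
  after 3 — PE[1][1] acc=12, pass-E 2, pass-S 12
  after 4 — PE[0][1] acc=0, pass-E 0, pass-S 0
  after 4 — PE[1][0] acc=0, pass-E 0, pass-S 0
  after 4 — PE[1][1] acc=34, pass-E 4, pass-S 34

register = 4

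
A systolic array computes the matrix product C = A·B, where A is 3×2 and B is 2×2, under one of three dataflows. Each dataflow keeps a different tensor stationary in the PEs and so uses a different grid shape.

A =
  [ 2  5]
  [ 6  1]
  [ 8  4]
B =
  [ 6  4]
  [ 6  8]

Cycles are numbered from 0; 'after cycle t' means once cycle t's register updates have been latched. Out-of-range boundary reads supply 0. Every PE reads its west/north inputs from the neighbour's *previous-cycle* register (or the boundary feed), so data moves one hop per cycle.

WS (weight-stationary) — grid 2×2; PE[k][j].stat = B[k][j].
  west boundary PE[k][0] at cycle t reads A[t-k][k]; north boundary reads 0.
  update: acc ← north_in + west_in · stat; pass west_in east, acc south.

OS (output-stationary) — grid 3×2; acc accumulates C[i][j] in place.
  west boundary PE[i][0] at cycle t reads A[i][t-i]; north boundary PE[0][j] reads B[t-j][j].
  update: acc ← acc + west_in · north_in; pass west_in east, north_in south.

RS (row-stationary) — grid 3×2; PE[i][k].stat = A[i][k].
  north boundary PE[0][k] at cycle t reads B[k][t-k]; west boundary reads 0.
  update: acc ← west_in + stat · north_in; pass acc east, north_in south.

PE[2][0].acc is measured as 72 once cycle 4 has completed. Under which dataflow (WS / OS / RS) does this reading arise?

dataflow = OS

WS (2×2): PE[2][0] does not exist.
Under OS (3×2), PE[2][0]:
  after 0 — PE[2][0] acc=0, pass-E 0, pass-S 0
  after 1 — PE[2][0] acc=0, pass-E 0, pass-S 0
  after 2 — PE[2][0] acc=48, pass-E 8, pass-S 6
  after 3 — PE[2][0] acc=72, pass-E 4, pass-S 6
  after 4 — PE[2][0] acc=72, pass-E 0, pass-S 0
Under RS (3×2), PE[2][0]:
  after 0 — PE[2][0] acc=0, pass-E 0, pass-S 0
  after 1 — PE[2][0] acc=0, pass-E 0, pass-S 0
  after 2 — PE[2][0] acc=48, pass-E 48, pass-S 6
  after 3 — PE[2][0] acc=32, pass-E 32, pass-S 4
  after 4 — PE[2][0] acc=0, pass-E 0, pass-S 0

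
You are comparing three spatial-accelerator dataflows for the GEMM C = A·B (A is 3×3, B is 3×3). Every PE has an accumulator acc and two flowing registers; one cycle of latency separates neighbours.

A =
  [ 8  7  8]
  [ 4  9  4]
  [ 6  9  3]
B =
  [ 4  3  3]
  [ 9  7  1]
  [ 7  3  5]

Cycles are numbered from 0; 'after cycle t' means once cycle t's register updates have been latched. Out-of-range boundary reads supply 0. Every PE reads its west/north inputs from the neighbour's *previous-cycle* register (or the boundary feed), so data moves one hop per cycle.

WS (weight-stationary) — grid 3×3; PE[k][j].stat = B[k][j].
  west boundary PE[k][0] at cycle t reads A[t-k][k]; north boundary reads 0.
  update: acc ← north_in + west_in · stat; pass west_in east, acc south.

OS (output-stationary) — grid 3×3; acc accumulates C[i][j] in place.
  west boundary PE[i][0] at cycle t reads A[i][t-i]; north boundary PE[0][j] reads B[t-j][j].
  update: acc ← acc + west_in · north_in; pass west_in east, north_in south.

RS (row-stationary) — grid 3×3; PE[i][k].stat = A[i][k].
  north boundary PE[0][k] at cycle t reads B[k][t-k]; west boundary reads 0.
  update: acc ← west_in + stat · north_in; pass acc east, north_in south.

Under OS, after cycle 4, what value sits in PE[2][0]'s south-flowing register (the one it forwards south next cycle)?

register = 7

OS on a 3×3 grid — tracing PE[2][0] and its feeders:
  step 0 · PE1,0: acc=0; fwd→0 fwd↓0
  step 0 · PE2,0: acc=0; fwd→0 fwd↓0
  step 1 · PE1,0: acc=16; fwd→4 fwd↓4
  step 1 · PE2,0: acc=0; fwd→0 fwd↓0
  step 2 · PE1,0: acc=97; fwd→9 fwd↓9
  step 2 · PE2,0: acc=24; fwd→6 fwd↓4
  step 3 · PE1,0: acc=125; fwd→4 fwd↓7
  step 3 · PE2,0: acc=105; fwd→9 fwd↓9
  step 4 · PE1,0: acc=125; fwd→0 fwd↓0
  step 4 · PE2,0: acc=126; fwd→3 fwd↓7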